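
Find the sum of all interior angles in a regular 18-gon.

The sum of interior angles of an n-sided polygon is (n - 2) * 180.
For n = 18: (18 - 2) * 180 = 16 * 180 = 2880 degrees.

2880 degrees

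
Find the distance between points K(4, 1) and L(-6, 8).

d = sqrt((-6 - 4)^2 + (8 - 1)^2)
d = sqrt(-10^2 + 7^2)
d = sqrt(100 + 49)
d = sqrt(149)

sqrt(149)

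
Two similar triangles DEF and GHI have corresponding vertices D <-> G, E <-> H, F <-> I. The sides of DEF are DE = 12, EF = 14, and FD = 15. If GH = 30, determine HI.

Similar triangles have proportional sides. Setting up the proportion:
GH / DE = HI / EF
30 / 12 = HI / 14
HI = 14 * 30 / 12 = 35.

35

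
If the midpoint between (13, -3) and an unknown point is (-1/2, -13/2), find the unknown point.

Using the midpoint formula: M = ((x1 + x2)/2, (y1 + y2)/2)
We know M = (-1/2, -13/2) and R = (13, -3)
For x: -1/2 = (13 + x2)/2, so x2 = 2*-1/2 - 13 = -14
For y: -13/2 = (-3 + y2)/2, so y2 = 2*-13/2 - -3 = -10
Q = (-14, -10)

(-14, -10)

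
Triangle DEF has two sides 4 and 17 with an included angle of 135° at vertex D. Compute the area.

When two sides and the included angle are known, the area formula is (1/2)ab sin(C).
The height from one side to the opposite vertex is 17 sin(135°) = 17*sqrt(2)/2.
Area = (1/2) * 4 * 17*sqrt(2)/2 = 17*sqrt(2).

17*sqrt(2)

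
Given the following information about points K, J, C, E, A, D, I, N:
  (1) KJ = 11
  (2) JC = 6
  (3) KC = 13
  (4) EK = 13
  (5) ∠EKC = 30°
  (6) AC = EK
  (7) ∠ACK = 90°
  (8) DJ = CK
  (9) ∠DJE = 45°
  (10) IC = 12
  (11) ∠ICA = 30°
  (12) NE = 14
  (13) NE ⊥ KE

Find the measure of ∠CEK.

Step 1: By the law of cosines on triangle EKC: EC² = 13² + 13² − 2·13·13·cos(30°) = 45.28, so EC ≈ 6.73.
Step 2: By the inverse law of cosines on triangle CEK: cos(∠CEK) = (6.73² + 13² − 13²) / (2·6.73·13) = 45.28/174.96 = 0.2588, so ∠CEK = 75°.

Therefore, the measure of angle ∠CEK = 75°.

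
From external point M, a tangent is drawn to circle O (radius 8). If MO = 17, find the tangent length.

tangent = √(d² - r²) = √(17² - 8²) = √(289 - 64) = √225 = 15

15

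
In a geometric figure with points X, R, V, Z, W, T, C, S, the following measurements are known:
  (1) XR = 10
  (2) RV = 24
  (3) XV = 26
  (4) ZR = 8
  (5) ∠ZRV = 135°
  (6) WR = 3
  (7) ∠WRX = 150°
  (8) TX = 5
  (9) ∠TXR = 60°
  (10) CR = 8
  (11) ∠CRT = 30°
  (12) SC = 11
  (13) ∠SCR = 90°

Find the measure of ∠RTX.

Step 1: By the law of cosines on triangle TXR: TR² = 5² + 10² − 2·5·10·cos(60°) = 75, so TR = 5·√3.
Step 2: By the inverse law of cosines on triangle RTX: cos(∠RTX) = ((5·√3)² + 5² − 10²) / (2·5·√3·5) = 0/86.6 = 0, so ∠RTX = 90°.

Therefore, the measure of angle ∠RTX = 90°.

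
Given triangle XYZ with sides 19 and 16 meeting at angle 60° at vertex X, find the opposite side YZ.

When two sides and the included angle are known, the law of cosines gives the third side.
c^2 = a^2 + b^2 - 2ab cos(C) generalizes the Pythagorean theorem to non-right triangles.
Here: YZ^2 = 361 + 256 - 608*(1/2) = 313
YZ = sqrt(313)

sqrt(313)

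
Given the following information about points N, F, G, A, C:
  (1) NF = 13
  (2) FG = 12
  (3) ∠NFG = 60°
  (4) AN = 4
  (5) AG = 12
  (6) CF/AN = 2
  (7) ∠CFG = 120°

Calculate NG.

Step 1: By the law of cosines on triangle NFG: NG² = 13² + 12² − 2·13·12·cos(60°) = 157, so NG = √157.

Therefore, the length of NG = √157.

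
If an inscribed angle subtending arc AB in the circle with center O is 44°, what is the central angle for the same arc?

The inscribed angle theorem states that a central angle is always twice any inscribed angle that subtends the same arc.
Since the inscribed angle is 44°, the central angle = 2 × 44° = 88°.

88°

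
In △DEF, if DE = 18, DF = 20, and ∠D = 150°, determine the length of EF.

When two sides and the included angle are known, the law of cosines gives the third side.
c^2 = a^2 + b^2 - 2ab cos(C) generalizes the Pythagorean theorem to non-right triangles.
Here: EF^2 = 324 + 400 - 720*(-sqrt(3)/2) = 360*sqrt(3) + 724
EF = 2*sqrt(90*sqrt(3) + 181)

2*sqrt(90*sqrt(3) + 181)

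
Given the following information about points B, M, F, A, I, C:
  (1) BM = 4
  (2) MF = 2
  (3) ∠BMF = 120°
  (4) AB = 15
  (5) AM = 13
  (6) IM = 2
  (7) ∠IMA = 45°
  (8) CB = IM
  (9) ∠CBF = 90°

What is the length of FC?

From the given relations: CB = IM = 2.
Step 1: By the law of cosines on triangle BMF: BF² = 4² + 2² − 2·4·2·cos(120°) = 28, so BF = 2·√7.
Step 2: By the law of cosines on triangle FBC: FC² = (2·√7)² + 2² − 2·2·√7·2·cos(90°) = 32, so FC = 4·√2.

Therefore, the length of FC = 4·√2.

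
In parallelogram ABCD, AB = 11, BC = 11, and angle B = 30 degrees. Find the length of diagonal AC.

The diagonal of a parallelogram can be found by treating two adjacent sides and the diagonal as a triangle.
Applying the law of cosines with sides 11, 11 and included angle 30°:
d^2 = 121 + 121 - 242*cos(30°) = 242 - 121*sqrt(3)
d = 11*sqrt(2 - sqrt(3))

11*sqrt(2 - sqrt(3))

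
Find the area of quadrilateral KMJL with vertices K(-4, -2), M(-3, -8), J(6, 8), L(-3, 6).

Shoelace: sum of cross terms = 140, Area = (1/2)|140| = 70

70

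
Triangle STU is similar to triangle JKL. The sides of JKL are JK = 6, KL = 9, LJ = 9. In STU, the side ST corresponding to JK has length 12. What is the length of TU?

Similar triangles have proportional sides. Setting up the proportion:
ST / JK = TU / KL
12 / 6 = TU / 9
TU = 9 * 12 / 6 = 18.

18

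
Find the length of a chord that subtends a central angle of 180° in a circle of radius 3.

Chord = 2(3) sin(90°) = 6

6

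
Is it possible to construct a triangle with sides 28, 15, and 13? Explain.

Check the triangle inequality: 15 + 13 = 28 ≤ 28.
Since the sum of two sides does not exceed the third, no triangle can be formed.

No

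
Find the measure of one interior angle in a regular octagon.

Each interior angle of a regular n-gon is (n - 2) * 180 / n.
For n = 8: (8 - 2) * 180 / 8 = 1080/8 = 135 degrees.

135 degrees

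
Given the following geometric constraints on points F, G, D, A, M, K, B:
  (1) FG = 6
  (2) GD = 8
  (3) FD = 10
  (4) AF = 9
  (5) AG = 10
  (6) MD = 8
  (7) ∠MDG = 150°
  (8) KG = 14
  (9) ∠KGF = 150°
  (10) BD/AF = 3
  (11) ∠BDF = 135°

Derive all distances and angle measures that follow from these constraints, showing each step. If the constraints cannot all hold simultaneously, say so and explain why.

The constraints are consistent.

From the given relations:
  BD = 3·AF = 3·9 = 27

Step 1: From FG = 6, GK = 14, and ∠FGK = 150°, by the law of cosines:
  FK² = FG² + GK² - 2·FG·GK·cos(150°) = 36 + 196 + 145.5 = 377.5
  FK ≈ 19.43

Step 2: From FD = 10, DB = 27, and ∠FDB = 135°, by the law of cosines:
  FB² = FD² + DB² - 2·FD·DB·cos(135°) = 100 + 729 + 381.8 = 1211
  FB ≈ 34.8

Step 3: From GD = 8, DM = 8, and ∠GDM = 150°, by the law of cosines:
  GM² = GD² + DM² - 2·GD·DM·cos(150°) = 64 + 64 + 110.9 = 238.9
  GM ≈ 15.45

Step 4: From FA = 9, FG = 6, AG = 10, by the inverse law of cosines:
  cos(∠AFG) = (FA² + FG² - AG²) / (2·FA·FG)
  ∠AFG = 80.94°

Step 5: From FD = 10, FG = 6, DG = 8, by the inverse law of cosines:
  cos(∠DFG) = (FD² + FG² - DG²) / (2·FD·FG)
  ∠DFG = 53.13°

Step 6: From GA = 10, GF = 6, AF = 9, by the inverse law of cosines:
  cos(∠AGF) = (GA² + GF² - AF²) / (2·GA·GF)
  ∠AGF = 62.72°

Step 7: From GD = 8, GF = 6, DF = 10, by the inverse law of cosines:
  cos(∠DGF) = (GD² + GF² - DF²) / (2·GD·GF)
  ∠DGF = 90°

Step 8: From DF = 10, DG = 8, FG = 6, by the inverse law of cosines:
  cos(∠FDG) = (DF² + DG² - FG²) / (2·DF·DG)
  ∠FDG = 36.87°

Step 9: From AF = 9, AG = 10, FG = 6, by the inverse law of cosines:
  cos(∠FAG) = (AF² + AG² - FG²) / (2·AF·AG)
  ∠FAG = 36.34°

Step 10: From FB = 34.8, FD = 10, BD = 27, by the inverse law of cosines:
  cos(∠BFD) = (FB² + FD² - BD²) / (2·FB·FD)
  ∠BFD = 33.28°

Step 11: From FG = 6, FK = 19.43, GK = 14, by the inverse law of cosines:
  cos(∠GFK) = (FG² + FK² - GK²) / (2·FG·FK)
  ∠GFK = 21.12°

Step 12: From GD = 8, GM = 15.45, DM = 8, by the inverse law of cosines:
  cos(∠DGM) = (GD² + GM² - DM²) / (2·GD·GM)
  ∠DGM = 15°

Step 13: From MD = 8, MG = 15.45, DG = 8, by the inverse law of cosines:
  cos(∠DMG) = (MD² + MG² - DG²) / (2·MD·MG)
  ∠DMG = 15°

Step 14: From KF = 19.43, KG = 14, FG = 6, by the inverse law of cosines:
  cos(∠FKG) = (KF² + KG² - FG²) / (2·KF·KG)
  ∠FKG = 8.88°

Step 15: From BD = 27, BF = 34.8, DF = 10, by the inverse law of cosines:
  cos(∠DBF) = (BD² + BF² - DF²) / (2·BD·BF)
  ∠DBF = 11.72°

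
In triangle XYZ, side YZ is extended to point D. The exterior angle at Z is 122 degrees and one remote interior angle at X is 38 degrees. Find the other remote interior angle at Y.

The exterior angle theorem states that an exterior angle equals the sum of the two non-adjacent interior angles.
So 122 = 38 + angle Y, which gives angle Y = 122 - 38 = 84 degrees.

84 degrees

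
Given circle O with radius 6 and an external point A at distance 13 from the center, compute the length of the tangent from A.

tangent = √(d² - r²) = √(13² - 6²) = √(169 - 36) = √133 = sqrt(133)

sqrt(133)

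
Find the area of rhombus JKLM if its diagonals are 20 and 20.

Area of a rhombus = (d1 * d2) / 2
Area = (20 * 20) / 2
Area = 400 / 2
Area = 200

200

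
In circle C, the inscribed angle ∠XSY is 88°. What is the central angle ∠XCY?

By the inscribed angle theorem, the central angle is twice the inscribed angle.
Central angle = 2 × 88° = 176°

176°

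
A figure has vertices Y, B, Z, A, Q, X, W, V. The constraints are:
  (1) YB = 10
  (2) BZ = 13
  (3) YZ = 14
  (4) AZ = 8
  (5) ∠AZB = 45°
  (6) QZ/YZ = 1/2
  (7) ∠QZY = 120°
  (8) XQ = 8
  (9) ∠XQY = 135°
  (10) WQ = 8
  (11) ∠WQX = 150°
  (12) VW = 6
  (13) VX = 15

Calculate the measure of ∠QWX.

Step 1: By the law of cosines on triangle WQX: WX² = 8² + 8² − 2·8·8·cos(150°) = 238.85, so WX ≈ 15.45.
Step 2: By the inverse law of cosines on triangle QWX: cos(∠QWX) = (8² + 15.45² − 8²) / (2·8·15.45) = 238.85/247.28 = 0.9659, so ∠QWX = 15°.

Therefore, the measure of angle ∠QWX = 15°.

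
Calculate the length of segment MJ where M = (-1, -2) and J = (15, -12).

d = sqrt((15 - -1)^2 + (-12 - -2)^2)
d = sqrt(16^2 + -10^2)
d = sqrt(256 + 100)
d = sqrt(356) = 2*sqrt(89)

2*sqrt(89)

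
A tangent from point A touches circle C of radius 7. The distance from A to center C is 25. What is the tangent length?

The tangent, radius, and line from the external point to the center form a right triangle.
The right angle is where the tangent meets the radius.
By the Pythagorean theorem: tangent² + 7² = 25²
tangent² = 625 - 49 = 576
tangent = 24

24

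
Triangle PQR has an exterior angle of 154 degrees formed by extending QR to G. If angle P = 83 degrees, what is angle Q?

The exterior angle theorem states that an exterior angle equals the sum of the two non-adjacent interior angles.
So 154 = 83 + angle Q, which gives angle Q = 154 - 83 = 71 degrees.

71 degrees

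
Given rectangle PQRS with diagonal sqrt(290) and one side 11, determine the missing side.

The diagonal of a rectangle forms a right triangle with the two sides.
Rearranging the Pythagorean theorem: missing side = sqrt(d^2 - known^2).
= sqrt(290 - 121) = sqrt(169) = 13.

13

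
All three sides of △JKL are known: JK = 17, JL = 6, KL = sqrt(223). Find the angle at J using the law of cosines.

cos(J) = (17² + 6² - (sqrt(223))²) / (2 × 17 × 6) = 1/2, so J = arccos(1/2) = 60°.

60°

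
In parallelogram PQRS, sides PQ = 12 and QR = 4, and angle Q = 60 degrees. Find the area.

Area = a * b * sin(theta)
Area = 12 * 4 * sin(60 degrees)
Area = 48 * sqrt(3)/2
Area = 24*sqrt(3)

24*sqrt(3)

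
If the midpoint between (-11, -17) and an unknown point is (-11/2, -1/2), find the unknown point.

Using the midpoint formula: M = ((x1 + x2)/2, (y1 + y2)/2)
We know M = (-11/2, -1/2) and M = (-11, -17)
For x: -11/2 = (-11 + x2)/2, so x2 = 2*-11/2 - -11 = 0
For y: -1/2 = (-17 + y2)/2, so y2 = 2*-1/2 - -17 = 16
J = (0, 16)

(0, 16)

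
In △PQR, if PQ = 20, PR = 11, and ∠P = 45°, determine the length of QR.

Law of cosines: QR^2 = 20^2 + 11^2 - 2(20)(11)cos(45°) = 521 - 220*sqrt(2), so QR = sqrt(521 - 220*sqrt(2)).

sqrt(521 - 220*sqrt(2))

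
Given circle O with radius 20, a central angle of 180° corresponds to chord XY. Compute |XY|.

Drop a perpendicular from the center to the chord, bisecting both the chord and the central angle.
Each half-chord = r sin(θ/2) = 20 sin(90°).
The full chord = 2 × 20 × sin(90°) = 40.

40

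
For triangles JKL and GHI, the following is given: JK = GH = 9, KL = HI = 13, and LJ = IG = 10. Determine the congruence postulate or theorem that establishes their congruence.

The given information provides:
JK = GH = 9, KL = HI = 13, and LJ = IG = 10
This matches the SSS congruence theorem.
All three pairs of corresponding sides are equal (Side-Side-Side).

SSS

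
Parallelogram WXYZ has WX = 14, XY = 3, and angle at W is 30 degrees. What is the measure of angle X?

Opposite sides of a parallelogram are parallel, so consecutive angles form co-interior angles on a transversal.
Co-interior angles sum to 180°, giving angle X = 180 - 30 = 150 degrees.

150 degrees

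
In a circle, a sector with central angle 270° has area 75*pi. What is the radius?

The sector covers 270°/360° = 3/4 of the full circle.
Full circle area = 75*pi / 3/4 = 100*pi.
Since full area = πr², we get r² = 100*pi/π = 100, so r = 10.

10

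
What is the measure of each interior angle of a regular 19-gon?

Each interior angle of a regular n-gon is (n - 2) * 180 / n.
For n = 19: (19 - 2) * 180 / 19 = 3060/19 = 3060/19 degrees.

3060/19 degrees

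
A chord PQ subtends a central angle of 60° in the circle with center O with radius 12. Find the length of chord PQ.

Chord length = 2r sin(θ/2)
= 2 × 12 × sin(60°/2)
= 2 × 12 × sin(30°)
= 12

12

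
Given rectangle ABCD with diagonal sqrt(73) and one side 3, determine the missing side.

b = sqrt(d^2 - a^2) = sqrt(73 - 9) = sqrt(64) = 8

8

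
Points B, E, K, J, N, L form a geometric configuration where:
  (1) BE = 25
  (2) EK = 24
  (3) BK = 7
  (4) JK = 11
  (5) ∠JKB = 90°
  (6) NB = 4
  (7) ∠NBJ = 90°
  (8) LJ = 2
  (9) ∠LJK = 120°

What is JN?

Step 1: By the law of cosines on triangle BKJ: BJ² = 7² + 11² − 2·7·11·cos(90°) = 170, so BJ = √170.
Step 2: By the law of cosines on triangle JBN: JN² = √170² + 4² − 2·√170·4·cos(90°) = 186, so JN = √186.

Therefore, the length of JN = √186.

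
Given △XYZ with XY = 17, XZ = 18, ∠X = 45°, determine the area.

Area = (1/2)(17)(18) sin(45°) = (1/2)(17)(18)(sqrt(2)/2) = 153*sqrt(2)/2

153*sqrt(2)/2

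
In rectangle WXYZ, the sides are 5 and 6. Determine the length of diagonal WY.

Using the Pythagorean theorem:
d² = 5² + 6² = 25 + 36 = 61
d = sqrt(61)

sqrt(61)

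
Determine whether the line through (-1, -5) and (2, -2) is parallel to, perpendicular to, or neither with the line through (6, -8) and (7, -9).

Slope of line 1: m1 = (-2 - -5)/(2 - -1) = 3/3 = 1
Slope of line 2: m2 = (-9 - -8)/(7 - 6) = -1/1 = -1
m1 * m2 = (1) * (-1) = -1 = -1, so the lines are perpendicular.

Perpendicular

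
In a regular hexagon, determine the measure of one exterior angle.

Each exterior angle of a regular n-gon is 360 / n.
For n = 6: 360 / 6 = 60 degrees.

60 degrees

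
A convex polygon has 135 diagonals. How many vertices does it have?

Using d = n(n - 3)/2, we solve 135 = n(n - 3)/2.
So n(n - 3) = 270.
Testing n = 18: 18 * 15 = 270 = 270. Correct.
The polygon has 18 sides.

18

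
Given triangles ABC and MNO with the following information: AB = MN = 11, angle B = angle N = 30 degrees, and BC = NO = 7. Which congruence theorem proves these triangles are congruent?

The given information provides:
AB = MN = 11, angle B = angle N = 30 degrees, and BC = NO = 7
This matches the SAS congruence theorem.
Two pairs of corresponding sides and the included angle are equal (Side-Angle-Side).

SAS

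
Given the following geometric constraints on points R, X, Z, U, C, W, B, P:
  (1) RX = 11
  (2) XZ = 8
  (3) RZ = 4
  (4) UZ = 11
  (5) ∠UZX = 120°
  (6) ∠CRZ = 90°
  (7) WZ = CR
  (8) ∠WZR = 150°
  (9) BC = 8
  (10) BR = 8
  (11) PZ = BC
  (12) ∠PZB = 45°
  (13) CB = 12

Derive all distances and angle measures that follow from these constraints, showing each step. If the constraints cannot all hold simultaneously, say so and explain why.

These constraints are not satisfiable: (9) BC = 8 and (13) CB = 12 assign two different lengths to the same segment. No planar figure meets all of them, so nothing further can be derived.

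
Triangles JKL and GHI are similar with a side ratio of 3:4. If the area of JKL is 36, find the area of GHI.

Area ratio = (3/4)^2 = 9/16. Area of GHI = 36 * 16/9 = 64.

64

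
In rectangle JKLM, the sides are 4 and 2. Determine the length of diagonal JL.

d = sqrt(4^2 + 2^2) = sqrt(20) = 2*sqrt(5)

2*sqrt(5)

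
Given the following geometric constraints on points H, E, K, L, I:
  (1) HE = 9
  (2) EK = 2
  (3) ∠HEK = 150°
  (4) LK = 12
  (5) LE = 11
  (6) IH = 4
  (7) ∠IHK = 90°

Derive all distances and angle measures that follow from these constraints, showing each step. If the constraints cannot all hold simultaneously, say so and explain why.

The constraints are consistent.

Step 1: From HE = 9, EK = 2, and ∠HEK = 150°, by the law of cosines:
  HK² = HE² + EK² - 2·HE·EK·cos(150°) = 81 + 4 + 31.18 = 116.2
  HK ≈ 10.78

Step 2: From EK = 2, EL = 11, KL = 12, by the inverse law of cosines:
  cos(∠KEL) = (EK² + EL² - KL²) / (2·EK·EL)
  ∠KEL = 115.58°

Step 3: From KE = 2, KL = 12, EL = 11, by the inverse law of cosines:
  cos(∠EKL) = (KE² + KL² - EL²) / (2·KE·KL)
  ∠EKL = 55.77°

Step 4: From LE = 11, LK = 12, EK = 2, by the inverse law of cosines:
  cos(∠ELK) = (LE² + LK² - EK²) / (2·LE·LK)
  ∠ELK = 8.65°

Step 5: From KH = 10.78, HI = 4, and ∠KHI = 90°, by the law of cosines:
  KI² = KH² + HI² - 2·KH·HI·cos(90°) = 116.2 + 16 - 0 = 132.2
  KI ≈ 11.5

Step 6: From HE = 9, HK = 10.78, EK = 2, by the inverse law of cosines:
  cos(∠EHK) = (HE² + HK² - EK²) / (2·HE·HK)
  ∠EHK = 5.32°

Step 7: From KE = 2, KH = 10.78, EH = 9, by the inverse law of cosines:
  cos(∠EKH) = (KE² + KH² - EH²) / (2·KE·KH)
  ∠EKH = 24.68°

Step 8: From KH = 10.78, KI = 11.5, HI = 4, by the inverse law of cosines:
  cos(∠HKI) = (KH² + KI² - HI²) / (2·KH·KI)
  ∠HKI = 20.36°

Step 9: From IH = 4, IK = 11.5, HK = 10.78, by the inverse law of cosines:
  cos(∠HIK) = (IH² + IK² - HK²) / (2·IH·IK)
  ∠HIK = 69.64°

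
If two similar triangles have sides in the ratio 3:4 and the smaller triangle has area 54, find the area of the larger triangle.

The ratio of areas of similar triangles = (side ratio)^2.
Side ratio = 3:4, so area ratio = 9:16.
Area of the larger triangle / Area of the smaller triangle = 16/9
Area of the larger triangle = 54 * 16/9 = 96

96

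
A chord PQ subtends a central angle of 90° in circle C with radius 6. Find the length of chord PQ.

Chord length = 2r sin(θ/2)
= 2 × 6 × sin(90°/2)
= 2 × 6 × sin(45°)
= 6*sqrt(2)

6*sqrt(2)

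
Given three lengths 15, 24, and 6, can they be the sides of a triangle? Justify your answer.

Check the triangle inequality: 15 + 6 = 21 ≤ 24.
Since the sum of two sides does not exceed the third, no triangle can be formed.

No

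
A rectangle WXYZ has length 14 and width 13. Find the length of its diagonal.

Using the Pythagorean theorem:
d² = 14² + 13² = 196 + 169 = 365
d = sqrt(365)

sqrt(365)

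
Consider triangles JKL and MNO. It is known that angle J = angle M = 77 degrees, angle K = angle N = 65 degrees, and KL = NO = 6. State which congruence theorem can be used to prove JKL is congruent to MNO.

The given information provides:
angle J = angle M = 77 degrees, angle K = angle N = 65 degrees, and KL = NO = 6
This matches the AAS congruence theorem.
Two pairs of corresponding angles and a non-included side are equal (Angle-Angle-Side).

AAS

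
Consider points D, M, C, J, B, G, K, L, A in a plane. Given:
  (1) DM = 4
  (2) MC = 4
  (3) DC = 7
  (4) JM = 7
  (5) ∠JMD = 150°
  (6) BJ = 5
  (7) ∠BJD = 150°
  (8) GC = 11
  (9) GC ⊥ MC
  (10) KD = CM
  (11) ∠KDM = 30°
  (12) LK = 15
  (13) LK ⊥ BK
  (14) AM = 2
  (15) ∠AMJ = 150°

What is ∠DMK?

From the given relations: KD = CM = 4.
Step 1: By the law of cosines on triangle MDK: MK² = 4² + 4² − 2·4·4·cos(30°) = 4.29, so MK ≈ 2.07.
Step 2: By the inverse law of cosines on triangle DMK: cos(∠DMK) = (4² + 2.07² − 4²) / (2·4·2.07) = 4.29/16.56 = 0.2588, so ∠DMK = 75°.

Therefore, the measure of angle ∠DMK = 75°.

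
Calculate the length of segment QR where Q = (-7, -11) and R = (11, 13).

d = sqrt((18)^2 + (24)^2) = sqrt(900) = 30

30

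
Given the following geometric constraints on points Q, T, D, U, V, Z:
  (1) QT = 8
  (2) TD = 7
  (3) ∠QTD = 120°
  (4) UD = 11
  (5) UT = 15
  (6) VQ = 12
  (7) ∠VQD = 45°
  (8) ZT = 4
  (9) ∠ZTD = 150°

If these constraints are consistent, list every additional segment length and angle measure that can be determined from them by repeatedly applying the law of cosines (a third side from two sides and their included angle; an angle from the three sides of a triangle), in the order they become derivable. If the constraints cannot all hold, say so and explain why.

The constraints are consistent. Derivable facts, in order:
After 1 step:
- DZ ≈ 10.65
- QD = 13
- ∠DTU = 43.23°
- ∠DUT = 25.84°
- ∠TDU = 110.92°
After 2 steps:
- DV ≈ 9.61
- ∠DQT = 27.8°
- ∠DZT = 19.18°
- ∠QDT = 32.2°
- ∠TDZ = 10.82°
After 3 steps:
- ∠DVQ = 73.02°
- ∠QDV = 61.98°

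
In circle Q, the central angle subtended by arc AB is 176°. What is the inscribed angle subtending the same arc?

Inscribed angle = 176° / 2 = 88° (inscribed angle theorem).

88°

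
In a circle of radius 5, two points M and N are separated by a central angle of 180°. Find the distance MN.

Drop a perpendicular from the center to the chord, bisecting both the chord and the central angle.
Each half-chord = r sin(θ/2) = 5 sin(90°).
The full chord = 2 × 5 × sin(90°) = 10.

10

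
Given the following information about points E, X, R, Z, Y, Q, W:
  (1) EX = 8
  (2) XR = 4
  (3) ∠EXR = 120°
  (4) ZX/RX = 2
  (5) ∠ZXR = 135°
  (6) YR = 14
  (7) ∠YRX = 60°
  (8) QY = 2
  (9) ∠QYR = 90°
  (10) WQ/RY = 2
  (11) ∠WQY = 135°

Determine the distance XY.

Step 1: By the law of cosines on triangle XRY: XY² = 4² + 14² − 2·4·14·cos(60°) = 156, so XY = 2·√39.

Therefore, the length of XY = 2·√39.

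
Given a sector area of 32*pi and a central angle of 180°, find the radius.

Sector area A = πr² × θ/360, so r² = 360A / (πθ).
r² = 360 × 32*pi / (π × 180)
r² = 64
r = 8

8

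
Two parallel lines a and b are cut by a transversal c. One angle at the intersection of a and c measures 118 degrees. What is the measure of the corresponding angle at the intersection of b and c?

Corresponding angles are equal: 118 degrees.

118 degrees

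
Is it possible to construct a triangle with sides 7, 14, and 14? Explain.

Check all three triangle inequalities:
7 + 14 = 21 > 14 ✓
7 + 14 = 21 > 14 ✓
14 + 14 = 28 > 7 ✓
All conditions hold, so these sides form a valid triangle.

Yes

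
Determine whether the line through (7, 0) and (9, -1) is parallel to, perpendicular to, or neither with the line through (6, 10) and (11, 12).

Slope of line 1: m1 = (-1 - 0)/(9 - 7) = -1/2 = -1/2
Slope of line 2: m2 = (12 - 10)/(11 - 6) = 2/5 = 2/5
m1 != m2 and m1*m2 = -1/5 != -1. Neither.

Neither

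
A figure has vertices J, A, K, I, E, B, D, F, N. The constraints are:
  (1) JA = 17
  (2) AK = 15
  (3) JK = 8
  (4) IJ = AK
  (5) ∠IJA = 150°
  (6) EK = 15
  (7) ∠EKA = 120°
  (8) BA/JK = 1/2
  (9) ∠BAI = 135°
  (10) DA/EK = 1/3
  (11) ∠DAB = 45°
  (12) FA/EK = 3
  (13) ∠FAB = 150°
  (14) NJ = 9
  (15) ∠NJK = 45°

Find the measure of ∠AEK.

Step 1: By the law of cosines on triangle EKA: EA² = 15² + 15² − 2·15·15·cos(120°) = 675, so EA = 15·√3.
Step 2: By the inverse law of cosines on triangle AEK: cos(∠AEK) = ((15·√3)² + 15² − 15²) / (2·15·√3·15) = 675/779.42 = 0.866, so ∠AEK = 30°.

Therefore, the measure of angle ∠AEK = 30°.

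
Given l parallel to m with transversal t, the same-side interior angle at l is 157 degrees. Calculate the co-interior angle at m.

Co-interior angles (same-side interior) formed by parallel lines and a transversal are supplementary (sum to 180 degrees).
The given angle is 157 degrees.
The co-interior angle = 180 - 157 = 23 degrees.

23 degrees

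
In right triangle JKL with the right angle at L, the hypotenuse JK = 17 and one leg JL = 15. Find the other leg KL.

By the Pythagorean theorem: KL^2 = JK^2 - JL^2
KL^2 = 17^2 - 15^2 = 289 - 225 = 64
KL = sqrt(64) = 8

8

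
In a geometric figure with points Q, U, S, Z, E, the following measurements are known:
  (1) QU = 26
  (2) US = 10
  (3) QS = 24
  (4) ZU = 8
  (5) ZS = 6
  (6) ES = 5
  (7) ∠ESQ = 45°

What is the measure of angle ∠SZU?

Step 1: By the inverse law of cosines on triangle SZU: cos(∠SZU) = (6² + 8² − 10²) / (2·6·8) = 0/96 = 0, so ∠SZU = 90°.

Therefore, the measure of angle ∠SZU = 90°.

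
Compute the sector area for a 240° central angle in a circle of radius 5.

The full circle has area πr² = π(5)² = 25*pi.
The sector covers 240° out of 360°, a fraction of 2/3.
Sector area = 25*pi × 2/3 = 50*pi/3.

50*pi/3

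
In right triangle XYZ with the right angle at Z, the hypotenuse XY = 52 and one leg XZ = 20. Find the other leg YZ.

YZ = sqrt(52^2 - 20^2) = sqrt(2304) = 48

48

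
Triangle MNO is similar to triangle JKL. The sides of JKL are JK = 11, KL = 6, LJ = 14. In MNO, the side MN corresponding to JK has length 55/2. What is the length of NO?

k = 55/2/11 = 5/2. NO = 5/2 * 6 = 15.

15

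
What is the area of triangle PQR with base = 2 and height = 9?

Area = (1/2) * base * height
Area = (1/2) * 2 * 9
Area = 9

9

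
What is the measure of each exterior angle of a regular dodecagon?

Each exterior angle of a regular n-gon is 360 / n.
For n = 12: 360 / 12 = 30 degrees.

30 degrees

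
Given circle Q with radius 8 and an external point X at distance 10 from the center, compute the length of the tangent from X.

tangent = √(d² - r²) = √(10² - 8²) = √(100 - 64) = √36 = 6

6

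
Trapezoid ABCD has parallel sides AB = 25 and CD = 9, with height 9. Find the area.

Area = (25 + 9) * 9 / 2 = 306 / 2 = 153

153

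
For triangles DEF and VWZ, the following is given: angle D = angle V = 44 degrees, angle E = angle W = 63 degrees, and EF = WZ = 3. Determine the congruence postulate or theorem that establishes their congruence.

Consider the given information: angle D = angle V = 44 degrees, angle E = angle W = 63 degrees, and EF = WZ = 3
This is not SSS or ASA: SSS requires all three pairs of sides, but we don't have that. ASA requires two angles and the side between them.
The correct criterion is AAS. Two pairs of corresponding angles and a non-included side are equal (Angle-Angle-Side).

AAS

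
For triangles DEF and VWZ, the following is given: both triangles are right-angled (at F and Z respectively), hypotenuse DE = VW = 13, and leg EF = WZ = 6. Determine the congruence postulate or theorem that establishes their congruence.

Consider the given information: both triangles are right-angled (at F and Z respectively), hypotenuse DE = VW = 13, and leg EF = WZ = 6
This is not SAS or ASA: SAS requires two sides and the included angle between them. ASA requires two angles and the side between them.
The correct criterion is HL. The hypotenuse and one leg of two right triangles are equal (Hypotenuse-Leg).

HL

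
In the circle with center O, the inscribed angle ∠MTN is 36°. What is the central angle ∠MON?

The inscribed angle theorem states that a central angle is always twice any inscribed angle that subtends the same arc.
Since the inscribed angle is 36°, the central angle = 2 × 36° = 72°.

72°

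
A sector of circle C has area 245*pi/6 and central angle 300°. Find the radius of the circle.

r² = 360 × 245*pi/6 / (π × 300) = 49, so r = 7.

7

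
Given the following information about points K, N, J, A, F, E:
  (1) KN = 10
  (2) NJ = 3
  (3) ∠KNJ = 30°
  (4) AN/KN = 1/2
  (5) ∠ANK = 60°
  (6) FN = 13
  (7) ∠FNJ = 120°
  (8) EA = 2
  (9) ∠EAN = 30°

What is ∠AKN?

From the given relations: AN = 1/2·KN = 1/2·10 = 5.
Step 1: By the law of cosines on triangle KNA: KA² = 10² + 5² − 2·10·5·cos(60°) = 75, so KA = 5·√3.
Step 2: By the inverse law of cosines on triangle AKN: cos(∠AKN) = ((5·√3)² + 10² − 5²) / (2·5·√3·10) = 150/173.21 = 0.866, so ∠AKN = 30°.

Therefore, the measure of angle ∠AKN = 30°.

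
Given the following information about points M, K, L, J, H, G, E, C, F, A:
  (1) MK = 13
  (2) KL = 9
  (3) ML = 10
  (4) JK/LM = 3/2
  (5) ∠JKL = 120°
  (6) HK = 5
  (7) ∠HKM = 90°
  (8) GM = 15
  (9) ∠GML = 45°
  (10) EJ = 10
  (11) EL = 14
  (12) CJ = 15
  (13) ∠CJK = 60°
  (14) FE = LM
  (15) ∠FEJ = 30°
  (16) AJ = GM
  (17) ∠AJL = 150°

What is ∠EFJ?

From the given relations: FE = LM = 10.
Step 1: By the law of cosines on triangle FEJ: FJ² = 10² + 10² − 2·10·10·cos(30°) = 26.79, so FJ ≈ 5.18.
Step 2: By the inverse law of cosines on triangle EFJ: cos(∠EFJ) = (10² + 5.18² − 10²) / (2·10·5.18) = 26.79/103.53 = 0.2588, so ∠EFJ = 75°.

Therefore, the measure of angle ∠EFJ = 75°.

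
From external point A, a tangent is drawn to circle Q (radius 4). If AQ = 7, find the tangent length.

Let T be the point of tangency. Then QT ⊥ AT (radius ⊥ tangent).
In right triangle QTA: QA² = QT² + AT²
7² = 4² + AT²
AT² = 33, AT = sqrt(33)

sqrt(33)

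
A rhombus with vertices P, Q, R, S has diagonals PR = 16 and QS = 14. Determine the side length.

Half-diagonals are 8 and 7. side = sqrt(8^2 + 7^2) = sqrt(113)

sqrt(113)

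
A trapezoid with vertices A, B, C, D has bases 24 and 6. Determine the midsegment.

The midsegment (median) of a trapezoid connects the midpoints of the non-parallel sides.
Its length is the average of the two bases: (24 + 6) / 2 = 15.

15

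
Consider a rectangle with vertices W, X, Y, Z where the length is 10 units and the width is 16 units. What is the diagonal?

Using the Pythagorean theorem:
d² = 10² + 16² = 100 + 256 = 356
d = sqrt(356) = 2*sqrt(89)

2*sqrt(89)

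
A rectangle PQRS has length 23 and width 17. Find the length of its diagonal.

Using the Pythagorean theorem:
d² = 23² + 17² = 529 + 289 = 818
d = sqrt(818)

sqrt(818)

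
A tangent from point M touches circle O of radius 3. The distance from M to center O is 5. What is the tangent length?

The tangent, radius, and line from the external point to the center form a right triangle.
The right angle is where the tangent meets the radius.
By the Pythagorean theorem: tangent² + 3² = 5²
tangent² = 25 - 9 = 16
tangent = 4

4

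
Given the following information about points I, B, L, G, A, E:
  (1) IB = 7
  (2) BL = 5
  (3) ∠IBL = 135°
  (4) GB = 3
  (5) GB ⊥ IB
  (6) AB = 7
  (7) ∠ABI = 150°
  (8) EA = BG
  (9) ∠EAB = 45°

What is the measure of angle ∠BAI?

Step 1: By the law of cosines on triangle ABI: AI² = 7² + 7² − 2·7·7·cos(150°) = 182.87, so AI ≈ 13.52.
Step 2: By the inverse law of cosines on triangle BAI: cos(∠BAI) = (7² + 13.52² − 7²) / (2·7·13.52) = 182.87/189.32 = 0.9659, so ∠BAI = 15°.

Therefore, the measure of angle ∠BAI = 15°.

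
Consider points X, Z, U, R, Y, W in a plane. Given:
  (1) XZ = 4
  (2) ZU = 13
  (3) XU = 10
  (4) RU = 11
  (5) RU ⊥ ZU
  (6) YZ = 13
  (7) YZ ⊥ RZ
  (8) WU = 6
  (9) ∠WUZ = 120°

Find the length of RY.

Step 1: By the law of cosines on triangle ZUR: ZR² = 13² + 11² − 2·13·11·cos(90°) = 290, so ZR ≈ 17.03.
Step 2: By the law of cosines on triangle RZY: RY² = 17.03² + 13² − 2·17.03·13·cos(90°) = 459, so RY = 3·√51.

Therefore, the length of RY = 3·√51.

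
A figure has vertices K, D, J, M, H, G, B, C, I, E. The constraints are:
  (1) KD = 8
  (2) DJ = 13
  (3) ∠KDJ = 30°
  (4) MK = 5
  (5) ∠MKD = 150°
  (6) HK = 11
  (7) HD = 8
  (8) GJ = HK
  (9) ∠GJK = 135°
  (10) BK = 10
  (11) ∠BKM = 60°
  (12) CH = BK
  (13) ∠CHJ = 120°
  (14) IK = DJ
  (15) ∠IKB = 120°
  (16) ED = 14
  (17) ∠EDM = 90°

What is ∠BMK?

Step 1: By the law of cosines on triangle MKB: MB² = 5² + 10² − 2·5·10·cos(60°) = 75, so MB = 5·√3.
Step 2: By the inverse law of cosines on triangle BMK: cos(∠BMK) = ((5·√3)² + 5² − 10²) / (2·5·√3·5) = 0/86.6 = 0, so ∠BMK = 90°.

Therefore, the measure of angle ∠BMK = 90°.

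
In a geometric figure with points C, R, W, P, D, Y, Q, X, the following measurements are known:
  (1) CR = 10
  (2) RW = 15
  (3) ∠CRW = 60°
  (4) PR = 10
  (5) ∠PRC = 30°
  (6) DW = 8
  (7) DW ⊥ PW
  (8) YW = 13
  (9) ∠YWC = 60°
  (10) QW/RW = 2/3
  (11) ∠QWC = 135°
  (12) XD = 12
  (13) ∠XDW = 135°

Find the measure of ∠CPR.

Step 1: By the law of cosines on triangle PRC: PC² = 10² + 10² − 2·10·10·cos(30°) = 26.79, so PC ≈ 5.18.
Step 2: By the inverse law of cosines on triangle CPR: cos(∠CPR) = (5.18² + 10² − 10²) / (2·5.18·10) = 26.79/103.53 = 0.2588, so ∠CPR = 75°.

Therefore, the measure of angle ∠CPR = 75°.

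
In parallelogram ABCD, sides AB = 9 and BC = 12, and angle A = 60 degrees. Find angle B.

Consecutive angles are supplementary: angle B = 180 - 60 = 120 degrees.

120 degrees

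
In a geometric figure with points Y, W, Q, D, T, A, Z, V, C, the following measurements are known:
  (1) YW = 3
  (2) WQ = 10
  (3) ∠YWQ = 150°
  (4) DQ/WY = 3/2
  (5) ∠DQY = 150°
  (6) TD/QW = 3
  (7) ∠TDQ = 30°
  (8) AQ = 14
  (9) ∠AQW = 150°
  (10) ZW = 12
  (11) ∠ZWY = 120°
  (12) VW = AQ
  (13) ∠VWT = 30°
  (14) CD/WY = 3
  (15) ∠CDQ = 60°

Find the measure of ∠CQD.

From the given relations: DQ = 3/2·WY = 3/2·3 ≈ 4.5; CD = 3·WY = 3·3 = 9.
Step 1: By the law of cosines on triangle QDC: QC² = 4.5² + 9² − 2·4.5·9·cos(60°) = 60.75, so QC = 9/2·√3.
Step 2: By the inverse law of cosines on triangle CQD: cos(∠CQD) = ((9/2·√3)² + 4.5² − 9²) / (2·9/2·√3·4.5) = 0/70.15 = 0, so ∠CQD = 90°.

Therefore, the measure of angle ∠CQD = 90°.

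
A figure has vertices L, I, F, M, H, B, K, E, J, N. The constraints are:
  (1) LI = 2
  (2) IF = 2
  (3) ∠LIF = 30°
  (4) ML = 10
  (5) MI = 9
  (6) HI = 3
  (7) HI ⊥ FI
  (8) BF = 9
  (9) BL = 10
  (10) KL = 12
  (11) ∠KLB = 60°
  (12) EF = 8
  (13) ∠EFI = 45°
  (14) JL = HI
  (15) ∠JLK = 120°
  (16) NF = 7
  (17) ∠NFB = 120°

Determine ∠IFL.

Step 1: By the law of cosines on triangle FIL: FL² = 2² + 2² − 2·2·2·cos(30°) = 1.07, so FL ≈ 1.04.
Step 2: By the inverse law of cosines on triangle IFL: cos(∠IFL) = (2² + 1.04² − 2²) / (2·2·1.04) = 1.07/4.14 = 0.2588, so ∠IFL = 75°.

Therefore, the measure of angle ∠IFL = 75°.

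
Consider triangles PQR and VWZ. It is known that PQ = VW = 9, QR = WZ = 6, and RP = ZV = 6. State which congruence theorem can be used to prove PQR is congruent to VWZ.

The given information provides:
PQ = VW = 9, QR = WZ = 6, and RP = ZV = 6
This matches the SSS congruence theorem.
All three pairs of corresponding sides are equal (Side-Side-Side).

SSS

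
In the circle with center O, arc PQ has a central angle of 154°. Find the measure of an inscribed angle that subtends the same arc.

By the inscribed angle theorem, the inscribed angle is half the central angle.
Inscribed angle = 154° / 2 = 77°

77°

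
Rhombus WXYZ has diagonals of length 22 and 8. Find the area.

The diagonals of a rhombus divide it into four right triangles.
Each triangle has legs 22/ 2 = 11 and 8/2 = 4, so each has area (1/2)*11*4 = 22.
Four such triangles give total area = (d1 * d2) / 2 = 88.

88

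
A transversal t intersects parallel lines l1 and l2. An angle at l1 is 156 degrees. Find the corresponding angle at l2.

Corresponding angles are equal: 156 degrees.

156 degrees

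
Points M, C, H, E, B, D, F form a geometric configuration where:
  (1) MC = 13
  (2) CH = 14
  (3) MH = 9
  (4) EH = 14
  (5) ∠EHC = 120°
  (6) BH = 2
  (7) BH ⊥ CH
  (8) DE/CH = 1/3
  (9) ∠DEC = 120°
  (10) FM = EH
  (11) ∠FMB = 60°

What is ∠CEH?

Step 1: By the law of cosines on triangle EHC: EC² = 14² + 14² − 2·14·14·cos(120°) = 588, so EC = 14·√3.
Step 2: By the inverse law of cosines on triangle CEH: cos(∠CEH) = ((14·√3)² + 14² − 14²) / (2·14·√3·14) = 588/678.96 = 0.866, so ∠CEH = 30°.

Therefore, the measure of angle ∠CEH = 30°.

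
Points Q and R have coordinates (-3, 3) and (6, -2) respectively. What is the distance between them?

d = sqrt((6 - -3)^2 + (-2 - 3)^2)
d = sqrt(9^2 + -5^2)
d = sqrt(81 + 25)
d = sqrt(106)

sqrt(106)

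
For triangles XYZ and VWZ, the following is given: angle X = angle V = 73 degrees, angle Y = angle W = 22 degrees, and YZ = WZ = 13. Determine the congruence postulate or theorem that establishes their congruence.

The given information matches AAS: Two pairs of corresponding angles and a non-included side are equal (Angle-Angle-Side).

AAS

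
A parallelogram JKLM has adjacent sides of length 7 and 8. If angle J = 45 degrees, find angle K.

In a parallelogram, consecutive angles are supplementary (sum to 180°).
angle K = 180 - angle J
angle K = 180 - 45
angle K = 135 degrees

135 degrees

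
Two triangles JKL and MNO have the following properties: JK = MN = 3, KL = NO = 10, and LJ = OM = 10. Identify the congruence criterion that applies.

The given information matches SSS: All three pairs of corresponding sides are equal (Side-Side-Side).

SSS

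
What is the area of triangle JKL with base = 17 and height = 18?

Area = (1/2) * base * height
Area = (1/2) * 17 * 18
Area = 153

153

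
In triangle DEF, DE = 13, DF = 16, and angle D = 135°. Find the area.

Area = (1/2)(13)(16) sin(135°) = (1/2)(13)(16)(sqrt(2)/2) = 52*sqrt(2)

52*sqrt(2)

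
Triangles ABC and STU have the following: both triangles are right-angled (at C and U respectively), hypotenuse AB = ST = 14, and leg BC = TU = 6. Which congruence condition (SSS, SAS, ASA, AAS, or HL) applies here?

The given information matches HL: The hypotenuse and one leg of two right triangles are equal (Hypotenuse-Leg).

HL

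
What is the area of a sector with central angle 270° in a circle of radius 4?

The full circle has area πr² = π(4)² = 16*pi.
The sector covers 270° out of 360°, a fraction of 3/4.
Sector area = 16*pi × 3/4 = 12*pi.

12*pi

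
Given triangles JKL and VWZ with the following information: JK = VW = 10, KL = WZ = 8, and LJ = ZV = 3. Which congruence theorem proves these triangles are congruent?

Consider the given information: JK = VW = 10, KL = WZ = 8, and LJ = ZV = 3
This is not SAS or AAS: SAS requires two sides and the included angle between them. AAS requires two angles and a non-included side.
The correct criterion is SSS. All three pairs of corresponding sides are equal (Side-Side-Side).

SSS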